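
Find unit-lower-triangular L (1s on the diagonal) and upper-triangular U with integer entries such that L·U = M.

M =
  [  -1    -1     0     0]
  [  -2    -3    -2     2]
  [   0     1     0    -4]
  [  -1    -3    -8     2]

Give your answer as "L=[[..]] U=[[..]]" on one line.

  r1 -= 2·r0 → [0,-1,-2,2]
  r2 -= 0·r0 → [0,1,0,-4]
  r3 -= 1·r0 → [0,-2,-8,2]
  r2 -= -1·r1 → [0,0,-2,-2]
  r3 -= 2·r1 → [0,0,-4,-2]
  r3 -= 2·r2 → [0,0,0,2]

L=[[1,0,0,0],[2,1,0,0],[0,-1,1,0],[1,2,2,1]] U=[[-1,-1,0,0],[0,-1,-2,2],[0,0,-2,-2],[0,0,0,2]]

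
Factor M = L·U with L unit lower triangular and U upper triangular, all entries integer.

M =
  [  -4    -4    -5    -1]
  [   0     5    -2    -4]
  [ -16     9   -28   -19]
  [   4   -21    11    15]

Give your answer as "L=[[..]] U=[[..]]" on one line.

  row1 -= 0·row0 → [0,5,-2,-4]
  row2 -= 4·row0 → [0,25,-8,-15]
  row3 -= -1·row0 → [0,-25,6,14]
  row2 -= 5·row1 → [0,0,2,5]
  row3 -= -5·row1 → [0,0,-4,-6]
  row3 -= -2·row2 → [0,0,0,4]

L=[[1,0,0,0],[0,1,0,0],[4,5,1,0],[-1,-5,-2,1]] U=[[-4,-4,-5,-1],[0,5,-2,-4],[0,0,2,5],[0,0,0,4]]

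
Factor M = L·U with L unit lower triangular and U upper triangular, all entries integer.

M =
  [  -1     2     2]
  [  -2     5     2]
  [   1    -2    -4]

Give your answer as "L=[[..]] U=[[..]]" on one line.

L=[[1,0,0],[2,1,0],[-1,0,1]] U=[[-1,2,2],[0,1,-2],[0,0,-2]]

  r1 -= 2·r0 → [0,1,-2]
  r2 -= -1·r0 → [0,0,-2]
  r2 -= 0·r1 → [0,0,-2]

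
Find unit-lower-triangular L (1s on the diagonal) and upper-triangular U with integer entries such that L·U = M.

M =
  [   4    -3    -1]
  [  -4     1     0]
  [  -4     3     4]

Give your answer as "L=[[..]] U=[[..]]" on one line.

  R1 -= -1·R0 → [0,-2,-1]
  R2 -= -1·R0 → [0,0,3]
  R2 -= 0·R1 → [0,0,3]

L=[[1,0,0],[-1,1,0],[-1,0,1]] U=[[4,-3,-1],[0,-2,-1],[0,0,3]]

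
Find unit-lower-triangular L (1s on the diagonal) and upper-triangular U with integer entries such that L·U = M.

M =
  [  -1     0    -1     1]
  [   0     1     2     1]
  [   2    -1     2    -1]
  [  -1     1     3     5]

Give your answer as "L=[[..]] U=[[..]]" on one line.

L=[[1,0,0,0],[0,1,0,0],[-2,-1,1,0],[1,1,1,1]] U=[[-1,0,-1,1],[0,1,2,1],[0,0,2,2],[0,0,0,1]]

  R1 -= 0·R0 → [0,1,2,1]
  R2 -= -2·R0 → [0,-1,0,1]
  R3 -= 1·R0 → [0,1,4,4]
  R2 -= -1·R1 → [0,0,2,2]
  R3 -= 1·R1 → [0,0,2,3]
  R3 -= 1·R2 → [0,0,0,1]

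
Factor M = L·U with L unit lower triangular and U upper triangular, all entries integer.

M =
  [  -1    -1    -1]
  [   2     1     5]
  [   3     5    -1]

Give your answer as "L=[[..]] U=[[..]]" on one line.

  row1 -= -2·row0 → [0,-1,3]
  row2 -= -3·row0 → [0,2,-4]
  row2 -= -2·row1 → [0,0,2]

L=[[1,0,0],[-2,1,0],[-3,-2,1]] U=[[-1,-1,-1],[0,-1,3],[0,0,2]]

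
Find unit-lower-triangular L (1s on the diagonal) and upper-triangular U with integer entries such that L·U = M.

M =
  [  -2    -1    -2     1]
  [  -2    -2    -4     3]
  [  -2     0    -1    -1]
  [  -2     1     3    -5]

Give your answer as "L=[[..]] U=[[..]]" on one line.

  r1 -= 1·r0 → [0,-1,-2,2]
  r2 -= 1·r0 → [0,1,1,-2]
  r3 -= 1·r0 → [0,2,5,-6]
  r2 -= -1·r1 → [0,0,-1,0]
  r3 -= -2·r1 → [0,0,1,-2]
  r3 -= -1·r2 → [0,0,0,-2]

L=[[1,0,0,0],[1,1,0,0],[1,-1,1,0],[1,-2,-1,1]] U=[[-2,-1,-2,1],[0,-1,-2,2],[0,0,-1,0],[0,0,0,-2]]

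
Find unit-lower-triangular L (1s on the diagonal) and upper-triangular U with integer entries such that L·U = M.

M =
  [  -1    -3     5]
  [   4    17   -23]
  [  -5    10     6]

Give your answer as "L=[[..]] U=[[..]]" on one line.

L=[[1,0,0],[-4,1,0],[5,5,1]] U=[[-1,-3,5],[0,5,-3],[0,0,-4]]

  r1 -= -4·r0 → [0,5,-3]
  r2 -= 5·r0 → [0,25,-19]
  r2 -= 5·r1 → [0,0,-4]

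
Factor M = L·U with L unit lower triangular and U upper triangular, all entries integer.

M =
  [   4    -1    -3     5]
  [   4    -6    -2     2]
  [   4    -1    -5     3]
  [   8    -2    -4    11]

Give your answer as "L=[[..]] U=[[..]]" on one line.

  R1 -= 1·R0 → [0,-5,1,-3]
  R2 -= 1·R0 → [0,0,-2,-2]
  R3 -= 2·R0 → [0,0,2,1]
  R2 -= 0·R1 → [0,0,-2,-2]
  R3 -= 0·R1 → [0,0,2,1]
  R3 -= -1·R2 → [0,0,0,-1]

L=[[1,0,0,0],[1,1,0,0],[1,0,1,0],[2,0,-1,1]] U=[[4,-1,-3,5],[0,-5,1,-3],[0,0,-2,-2],[0,0,0,-1]]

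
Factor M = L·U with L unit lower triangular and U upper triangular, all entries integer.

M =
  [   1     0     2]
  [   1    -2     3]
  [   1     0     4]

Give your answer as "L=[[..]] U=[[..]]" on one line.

L=[[1,0,0],[1,1,0],[1,0,1]] U=[[1,0,2],[0,-2,1],[0,0,2]]

  r1 -= 1·r0 → [0,-2,1]
  r2 -= 1·r0 → [0,0,2]
  r2 -= 0·r1 → [0,0,2]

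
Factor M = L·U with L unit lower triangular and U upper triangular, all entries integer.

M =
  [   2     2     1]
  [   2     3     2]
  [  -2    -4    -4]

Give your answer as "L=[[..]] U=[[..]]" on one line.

L=[[1,0,0],[1,1,0],[-1,-2,1]] U=[[2,2,1],[0,1,1],[0,0,-1]]

  row1 -= 1·row0 → [0,1,1]
  row2 -= -1·row0 → [0,-2,-3]
  row2 -= -2·row1 → [0,0,-1]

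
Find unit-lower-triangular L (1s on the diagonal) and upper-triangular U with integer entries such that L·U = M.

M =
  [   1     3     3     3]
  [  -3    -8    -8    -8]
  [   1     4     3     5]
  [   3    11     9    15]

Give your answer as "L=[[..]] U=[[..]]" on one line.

L=[[1,0,0,0],[-3,1,0,0],[1,1,1,0],[3,2,2,1]] U=[[1,3,3,3],[0,1,1,1],[0,0,-1,1],[0,0,0,2]]

  r1 -= -3·r0 → [0,1,1,1]
  r2 -= 1·r0 → [0,1,0,2]
  r3 -= 3·r0 → [0,2,0,6]
  r2 -= 1·r1 → [0,0,-1,1]
  r3 -= 2·r1 → [0,0,-2,4]
  r3 -= 2·r2 → [0,0,0,2]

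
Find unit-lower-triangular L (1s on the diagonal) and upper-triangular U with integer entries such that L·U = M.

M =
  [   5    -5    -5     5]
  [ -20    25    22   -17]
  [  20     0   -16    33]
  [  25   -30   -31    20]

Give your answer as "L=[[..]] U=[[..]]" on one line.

L=[[1,0,0,0],[-4,1,0,0],[4,4,1,0],[5,-1,1,1]] U=[[5,-5,-5,5],[0,5,2,3],[0,0,-4,1],[0,0,0,-3]]

  r1 -= -4·r0 → [0,5,2,3]
  r2 -= 4·r0 → [0,20,4,13]
  r3 -= 5·r0 → [0,-5,-6,-5]
  r2 -= 4·r1 → [0,0,-4,1]
  r3 -= -1·r1 → [0,0,-4,-2]
  r3 -= 1·r2 → [0,0,0,-3]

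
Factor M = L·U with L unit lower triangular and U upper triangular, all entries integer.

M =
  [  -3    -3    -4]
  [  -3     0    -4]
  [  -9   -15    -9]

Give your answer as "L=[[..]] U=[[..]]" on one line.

  row1 -= 1·row0 → [0,3,0]
  row2 -= 3·row0 → [0,-6,3]
  row2 -= -2·row1 → [0,0,3]

L=[[1,0,0],[1,1,0],[3,-2,1]] U=[[-3,-3,-4],[0,3,0],[0,0,3]]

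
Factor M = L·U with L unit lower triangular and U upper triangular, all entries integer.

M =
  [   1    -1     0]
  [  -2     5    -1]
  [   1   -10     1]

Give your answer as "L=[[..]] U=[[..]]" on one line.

L=[[1,0,0],[-2,1,0],[1,-3,1]] U=[[1,-1,0],[0,3,-1],[0,0,-2]]

  row1 -= -2·row0 → [0,3,-1]
  row2 -= 1·row0 → [0,-9,1]
  row2 -= -3·row1 → [0,0,-2]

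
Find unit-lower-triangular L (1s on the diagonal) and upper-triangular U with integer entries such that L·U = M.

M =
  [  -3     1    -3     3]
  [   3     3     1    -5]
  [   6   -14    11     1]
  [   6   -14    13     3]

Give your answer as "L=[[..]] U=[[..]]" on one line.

L=[[1,0,0,0],[-1,1,0,0],[-2,-3,1,0],[-2,-3,-1,1]] U=[[-3,1,-3,3],[0,4,-2,-2],[0,0,-1,1],[0,0,0,4]]

  r1 -= -1·r0 → [0,4,-2,-2]
  r2 -= -2·r0 → [0,-12,5,7]
  r3 -= -2·r0 → [0,-12,7,9]
  r2 -= -3·r1 → [0,0,-1,1]
  r3 -= -3·r1 → [0,0,1,3]
  r3 -= -1·r2 → [0,0,0,4]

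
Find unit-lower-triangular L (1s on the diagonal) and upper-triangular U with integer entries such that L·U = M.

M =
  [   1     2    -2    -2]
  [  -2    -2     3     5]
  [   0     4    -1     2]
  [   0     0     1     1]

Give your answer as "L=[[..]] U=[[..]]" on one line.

L=[[1,0,0,0],[-2,1,0,0],[0,2,1,0],[0,0,1,1]] U=[[1,2,-2,-2],[0,2,-1,1],[0,0,1,0],[0,0,0,1]]

  R1 -= -2·R0 → [0,2,-1,1]
  R2 -= 0·R0 → [0,4,-1,2]
  R3 -= 0·R0 → [0,0,1,1]
  R2 -= 2·R1 → [0,0,1,0]
  R3 -= 0·R1 → [0,0,1,1]
  R3 -= 1·R2 → [0,0,0,1]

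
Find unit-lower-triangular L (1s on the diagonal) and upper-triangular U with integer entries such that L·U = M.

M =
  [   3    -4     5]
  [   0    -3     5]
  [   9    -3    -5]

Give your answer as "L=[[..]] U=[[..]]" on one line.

  row1 -= 0·row0 → [0,-3,5]
  row2 -= 3·row0 → [0,9,-20]
  row2 -= -3·row1 → [0,0,-5]

L=[[1,0,0],[0,1,0],[3,-3,1]] U=[[3,-4,5],[0,-3,5],[0,0,-5]]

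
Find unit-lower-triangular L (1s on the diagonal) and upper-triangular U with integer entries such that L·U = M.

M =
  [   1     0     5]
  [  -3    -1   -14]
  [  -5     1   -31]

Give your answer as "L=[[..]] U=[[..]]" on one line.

L=[[1,0,0],[-3,1,0],[-5,-1,1]] U=[[1,0,5],[0,-1,1],[0,0,-5]]

  R1 -= -3·R0 → [0,-1,1]
  R2 -= -5·R0 → [0,1,-6]
  R2 -= -1·R1 → [0,0,-5]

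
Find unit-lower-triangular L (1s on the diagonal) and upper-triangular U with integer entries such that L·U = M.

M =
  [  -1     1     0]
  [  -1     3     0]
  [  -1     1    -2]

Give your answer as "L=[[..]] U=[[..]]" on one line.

  r1 -= 1·r0 → [0,2,0]
  r2 -= 1·r0 → [0,0,-2]
  r2 -= 0·r1 → [0,0,-2]

L=[[1,0,0],[1,1,0],[1,0,1]] U=[[-1,1,0],[0,2,0],[0,0,-2]]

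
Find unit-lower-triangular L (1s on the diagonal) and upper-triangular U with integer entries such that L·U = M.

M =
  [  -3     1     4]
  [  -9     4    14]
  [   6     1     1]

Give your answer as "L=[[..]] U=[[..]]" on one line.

L=[[1,0,0],[3,1,0],[-2,3,1]] U=[[-3,1,4],[0,1,2],[0,0,3]]

  R1 -= 3·R0 → [0,1,2]
  R2 -= -2·R0 → [0,3,9]
  R2 -= 3·R1 → [0,0,3]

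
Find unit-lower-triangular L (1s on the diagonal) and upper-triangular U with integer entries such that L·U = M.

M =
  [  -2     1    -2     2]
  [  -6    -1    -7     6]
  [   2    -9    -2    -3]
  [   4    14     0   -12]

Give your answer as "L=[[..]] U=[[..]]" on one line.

L=[[1,0,0,0],[3,1,0,0],[-1,2,1,0],[-2,-4,4,1]] U=[[-2,1,-2,2],[0,-4,-1,0],[0,0,-2,-1],[0,0,0,-4]]

  row1 -= 3·row0 → [0,-4,-1,0]
  row2 -= -1·row0 → [0,-8,-4,-1]
  row3 -= -2·row0 → [0,16,-4,-8]
  row2 -= 2·row1 → [0,0,-2,-1]
  row3 -= -4·row1 → [0,0,-8,-8]
  row3 -= 4·row2 → [0,0,0,-4]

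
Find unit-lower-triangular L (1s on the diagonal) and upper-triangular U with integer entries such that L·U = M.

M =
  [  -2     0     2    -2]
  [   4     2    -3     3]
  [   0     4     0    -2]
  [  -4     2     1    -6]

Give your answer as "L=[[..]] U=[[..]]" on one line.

L=[[1,0,0,0],[-2,1,0,0],[0,2,1,0],[2,1,2,1]] U=[[-2,0,2,-2],[0,2,1,-1],[0,0,-2,0],[0,0,0,-1]]

  R1 -= -2·R0 → [0,2,1,-1]
  R2 -= 0·R0 → [0,4,0,-2]
  R3 -= 2·R0 → [0,2,-3,-2]
  R2 -= 2·R1 → [0,0,-2,0]
  R3 -= 1·R1 → [0,0,-4,-1]
  R3 -= 2·R2 → [0,0,0,-1]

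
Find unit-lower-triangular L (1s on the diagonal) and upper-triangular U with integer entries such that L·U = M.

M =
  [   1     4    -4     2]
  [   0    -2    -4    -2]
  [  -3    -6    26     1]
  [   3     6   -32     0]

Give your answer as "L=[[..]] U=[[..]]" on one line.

L=[[1,0,0,0],[0,1,0,0],[-3,-3,1,0],[3,3,-4,1]] U=[[1,4,-4,2],[0,-2,-4,-2],[0,0,2,1],[0,0,0,4]]

  row1 -= 0·row0 → [0,-2,-4,-2]
  row2 -= -3·row0 → [0,6,14,7]
  row3 -= 3·row0 → [0,-6,-20,-6]
  row2 -= -3·row1 → [0,0,2,1]
  row3 -= 3·row1 → [0,0,-8,0]
  row3 -= -4·row2 → [0,0,0,4]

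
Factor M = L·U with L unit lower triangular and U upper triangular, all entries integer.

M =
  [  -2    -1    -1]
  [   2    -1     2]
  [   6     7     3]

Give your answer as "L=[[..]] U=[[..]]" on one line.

  row1 -= -1·row0 → [0,-2,1]
  row2 -= -3·row0 → [0,4,0]
  row2 -= -2·row1 → [0,0,2]

L=[[1,0,0],[-1,1,0],[-3,-2,1]] U=[[-2,-1,-1],[0,-2,1],[0,0,2]]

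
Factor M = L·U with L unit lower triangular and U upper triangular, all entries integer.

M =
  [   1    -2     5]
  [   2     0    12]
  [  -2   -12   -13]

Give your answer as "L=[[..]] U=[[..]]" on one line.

  row1 -= 2·row0 → [0,4,2]
  row2 -= -2·row0 → [0,-16,-3]
  row2 -= -4·row1 → [0,0,5]

L=[[1,0,0],[2,1,0],[-2,-4,1]] U=[[1,-2,5],[0,4,2],[0,0,5]]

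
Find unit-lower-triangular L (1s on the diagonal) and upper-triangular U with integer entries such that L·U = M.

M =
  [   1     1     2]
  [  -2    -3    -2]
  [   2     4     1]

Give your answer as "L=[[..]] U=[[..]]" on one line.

L=[[1,0,0],[-2,1,0],[2,-2,1]] U=[[1,1,2],[0,-1,2],[0,0,1]]

  R1 -= -2·R0 → [0,-1,2]
  R2 -= 2·R0 → [0,2,-3]
  R2 -= -2·R1 → [0,0,1]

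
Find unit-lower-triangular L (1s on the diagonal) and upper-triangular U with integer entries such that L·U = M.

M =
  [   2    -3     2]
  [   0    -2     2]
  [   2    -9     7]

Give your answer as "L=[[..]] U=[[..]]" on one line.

  row1 -= 0·row0 → [0,-2,2]
  row2 -= 1·row0 → [0,-6,5]
  row2 -= 3·row1 → [0,0,-1]

L=[[1,0,0],[0,1,0],[1,3,1]] U=[[2,-3,2],[0,-2,2],[0,0,-1]]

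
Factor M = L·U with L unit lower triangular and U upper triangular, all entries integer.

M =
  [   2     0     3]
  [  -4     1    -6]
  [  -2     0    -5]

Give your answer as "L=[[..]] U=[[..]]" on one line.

L=[[1,0,0],[-2,1,0],[-1,0,1]] U=[[2,0,3],[0,1,0],[0,0,-2]]

  row1 -= -2·row0 → [0,1,0]
  row2 -= -1·row0 → [0,0,-2]
  row2 -= 0·row1 → [0,0,-2]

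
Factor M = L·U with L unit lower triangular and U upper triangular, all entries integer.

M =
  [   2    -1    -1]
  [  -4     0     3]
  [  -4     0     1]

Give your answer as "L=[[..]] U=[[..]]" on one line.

  R1 -= -2·R0 → [0,-2,1]
  R2 -= -2·R0 → [0,-2,-1]
  R2 -= 1·R1 → [0,0,-2]

L=[[1,0,0],[-2,1,0],[-2,1,1]] U=[[2,-1,-1],[0,-2,1],[0,0,-2]]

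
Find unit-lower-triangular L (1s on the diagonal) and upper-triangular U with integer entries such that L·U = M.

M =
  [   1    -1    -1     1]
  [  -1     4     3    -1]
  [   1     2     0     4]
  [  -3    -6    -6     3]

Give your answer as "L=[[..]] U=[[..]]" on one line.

L=[[1,0,0,0],[-1,1,0,0],[1,1,1,0],[-3,-3,3,1]] U=[[1,-1,-1,1],[0,3,2,0],[0,0,-1,3],[0,0,0,-3]]

  r1 -= -1·r0 → [0,3,2,0]
  r2 -= 1·r0 → [0,3,1,3]
  r3 -= -3·r0 → [0,-9,-9,6]
  r2 -= 1·r1 → [0,0,-1,3]
  r3 -= -3·r1 → [0,0,-3,6]
  r3 -= 3·r2 → [0,0,0,-3]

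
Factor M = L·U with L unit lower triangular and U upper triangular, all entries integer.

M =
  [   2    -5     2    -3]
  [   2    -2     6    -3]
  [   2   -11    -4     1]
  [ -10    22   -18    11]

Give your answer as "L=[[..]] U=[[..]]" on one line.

L=[[1,0,0,0],[1,1,0,0],[1,-2,1,0],[-5,-1,-2,1]] U=[[2,-5,2,-3],[0,3,4,0],[0,0,2,4],[0,0,0,4]]

  R1 -= 1·R0 → [0,3,4,0]
  R2 -= 1·R0 → [0,-6,-6,4]
  R3 -= -5·R0 → [0,-3,-8,-4]
  R2 -= -2·R1 → [0,0,2,4]
  R3 -= -1·R1 → [0,0,-4,-4]
  R3 -= -2·R2 → [0,0,0,4]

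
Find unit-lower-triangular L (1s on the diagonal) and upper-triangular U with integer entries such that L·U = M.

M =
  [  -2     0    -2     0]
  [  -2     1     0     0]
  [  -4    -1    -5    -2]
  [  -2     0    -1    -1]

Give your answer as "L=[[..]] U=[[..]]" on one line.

  row1 -= 1·row0 → [0,1,2,0]
  row2 -= 2·row0 → [0,-1,-1,-2]
  row3 -= 1·row0 → [0,0,1,-1]
  row2 -= -1·row1 → [0,0,1,-2]
  row3 -= 0·row1 → [0,0,1,-1]
  row3 -= 1·row2 → [0,0,0,1]

L=[[1,0,0,0],[1,1,0,0],[2,-1,1,0],[1,0,1,1]] U=[[-2,0,-2,0],[0,1,2,0],[0,0,1,-2],[0,0,0,1]]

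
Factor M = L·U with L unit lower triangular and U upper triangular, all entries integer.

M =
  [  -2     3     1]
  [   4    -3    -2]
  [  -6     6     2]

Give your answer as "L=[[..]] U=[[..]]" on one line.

  row1 -= -2·row0 → [0,3,0]
  row2 -= 3·row0 → [0,-3,-1]
  row2 -= -1·row1 → [0,0,-1]

L=[[1,0,0],[-2,1,0],[3,-1,1]] U=[[-2,3,1],[0,3,0],[0,0,-1]]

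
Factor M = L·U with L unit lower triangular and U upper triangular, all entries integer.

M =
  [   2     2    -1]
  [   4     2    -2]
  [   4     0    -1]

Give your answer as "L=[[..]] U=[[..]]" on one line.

  row1 -= 2·row0 → [0,-2,0]
  row2 -= 2·row0 → [0,-4,1]
  row2 -= 2·row1 → [0,0,1]

L=[[1,0,0],[2,1,0],[2,2,1]] U=[[2,2,-1],[0,-2,0],[0,0,1]]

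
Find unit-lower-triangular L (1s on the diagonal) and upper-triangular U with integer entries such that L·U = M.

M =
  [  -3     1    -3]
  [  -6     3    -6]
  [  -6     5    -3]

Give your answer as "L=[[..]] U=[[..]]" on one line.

L=[[1,0,0],[2,1,0],[2,3,1]] U=[[-3,1,-3],[0,1,0],[0,0,3]]

  row1 -= 2·row0 → [0,1,0]
  row2 -= 2·row0 → [0,3,3]
  row2 -= 3·row1 → [0,0,3]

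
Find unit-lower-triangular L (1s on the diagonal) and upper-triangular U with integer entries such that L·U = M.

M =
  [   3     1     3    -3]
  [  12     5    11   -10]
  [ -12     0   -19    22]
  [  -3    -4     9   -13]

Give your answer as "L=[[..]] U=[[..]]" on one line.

L=[[1,0,0,0],[4,1,0,0],[-4,4,1,0],[-1,-3,-3,1]] U=[[3,1,3,-3],[0,1,-1,2],[0,0,-3,2],[0,0,0,-4]]

  R1 -= 4·R0 → [0,1,-1,2]
  R2 -= -4·R0 → [0,4,-7,10]
  R3 -= -1·R0 → [0,-3,12,-16]
  R2 -= 4·R1 → [0,0,-3,2]
  R3 -= -3·R1 → [0,0,9,-10]
  R3 -= -3·R2 → [0,0,0,-4]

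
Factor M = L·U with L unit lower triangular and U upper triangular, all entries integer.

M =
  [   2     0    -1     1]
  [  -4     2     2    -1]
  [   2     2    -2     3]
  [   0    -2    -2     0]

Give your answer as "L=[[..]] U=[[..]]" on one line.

  r1 -= -2·r0 → [0,2,0,1]
  r2 -= 1·r0 → [0,2,-1,2]
  r3 -= 0·r0 → [0,-2,-2,0]
  r2 -= 1·r1 → [0,0,-1,1]
  r3 -= -1·r1 → [0,0,-2,1]
  r3 -= 2·r2 → [0,0,0,-1]

L=[[1,0,0,0],[-2,1,0,0],[1,1,1,0],[0,-1,2,1]] U=[[2,0,-1,1],[0,2,0,1],[0,0,-1,1],[0,0,0,-1]]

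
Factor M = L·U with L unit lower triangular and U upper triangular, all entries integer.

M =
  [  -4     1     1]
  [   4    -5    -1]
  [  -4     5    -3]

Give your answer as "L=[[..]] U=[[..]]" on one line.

L=[[1,0,0],[-1,1,0],[1,-1,1]] U=[[-4,1,1],[0,-4,0],[0,0,-4]]

  r1 -= -1·r0 → [0,-4,0]
  r2 -= 1·r0 → [0,4,-4]
  r2 -= -1·r1 → [0,0,-4]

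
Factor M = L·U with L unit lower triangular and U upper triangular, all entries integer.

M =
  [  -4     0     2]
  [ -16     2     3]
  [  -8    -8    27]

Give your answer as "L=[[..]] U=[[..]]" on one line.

  row1 -= 4·row0 → [0,2,-5]
  row2 -= 2·row0 → [0,-8,23]
  row2 -= -4·row1 → [0,0,3]

L=[[1,0,0],[4,1,0],[2,-4,1]] U=[[-4,0,2],[0,2,-5],[0,0,3]]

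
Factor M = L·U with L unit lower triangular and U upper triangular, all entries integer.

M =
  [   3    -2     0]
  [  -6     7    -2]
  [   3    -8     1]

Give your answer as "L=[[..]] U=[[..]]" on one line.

L=[[1,0,0],[-2,1,0],[1,-2,1]] U=[[3,-2,0],[0,3,-2],[0,0,-3]]

  R1 -= -2·R0 → [0,3,-2]
  R2 -= 1·R0 → [0,-6,1]
  R2 -= -2·R1 → [0,0,-3]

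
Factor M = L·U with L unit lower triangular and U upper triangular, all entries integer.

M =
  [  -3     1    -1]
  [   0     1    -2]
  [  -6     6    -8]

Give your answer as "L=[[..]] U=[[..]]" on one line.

  R1 -= 0·R0 → [0,1,-2]
  R2 -= 2·R0 → [0,4,-6]
  R2 -= 4·R1 → [0,0,2]

L=[[1,0,0],[0,1,0],[2,4,1]] U=[[-3,1,-1],[0,1,-2],[0,0,2]]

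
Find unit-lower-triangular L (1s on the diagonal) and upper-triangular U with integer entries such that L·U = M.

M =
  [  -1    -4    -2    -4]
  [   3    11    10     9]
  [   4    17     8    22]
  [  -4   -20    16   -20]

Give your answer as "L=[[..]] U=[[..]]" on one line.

  row1 -= -3·row0 → [0,-1,4,-3]
  row2 -= -4·row0 → [0,1,0,6]
  row3 -= 4·row0 → [0,-4,24,-4]
  row2 -= -1·row1 → [0,0,4,3]
  row3 -= 4·row1 → [0,0,8,8]
  row3 -= 2·row2 → [0,0,0,2]

L=[[1,0,0,0],[-3,1,0,0],[-4,-1,1,0],[4,4,2,1]] U=[[-1,-4,-2,-4],[0,-1,4,-3],[0,0,4,3],[0,0,0,2]]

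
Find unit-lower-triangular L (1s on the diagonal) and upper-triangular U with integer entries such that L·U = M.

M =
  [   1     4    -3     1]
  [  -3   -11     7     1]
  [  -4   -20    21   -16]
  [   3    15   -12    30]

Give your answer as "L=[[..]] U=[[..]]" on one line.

L=[[1,0,0,0],[-3,1,0,0],[-4,-4,1,0],[3,3,3,1]] U=[[1,4,-3,1],[0,1,-2,4],[0,0,1,4],[0,0,0,3]]

  row1 -= -3·row0 → [0,1,-2,4]
  row2 -= -4·row0 → [0,-4,9,-12]
  row3 -= 3·row0 → [0,3,-3,27]
  row2 -= -4·row1 → [0,0,1,4]
  row3 -= 3·row1 → [0,0,3,15]
  row3 -= 3·row2 → [0,0,0,3]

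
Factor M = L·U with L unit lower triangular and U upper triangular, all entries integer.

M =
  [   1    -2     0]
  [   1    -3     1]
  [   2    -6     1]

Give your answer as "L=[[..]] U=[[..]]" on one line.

L=[[1,0,0],[1,1,0],[2,2,1]] U=[[1,-2,0],[0,-1,1],[0,0,-1]]

  R1 -= 1·R0 → [0,-1,1]
  R2 -= 2·R0 → [0,-2,1]
  R2 -= 2·R1 → [0,0,-1]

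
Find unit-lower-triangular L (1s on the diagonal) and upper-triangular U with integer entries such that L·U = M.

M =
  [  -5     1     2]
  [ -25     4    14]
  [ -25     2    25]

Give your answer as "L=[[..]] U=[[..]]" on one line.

  r1 -= 5·r0 → [0,-1,4]
  r2 -= 5·r0 → [0,-3,15]
  r2 -= 3·r1 → [0,0,3]

L=[[1,0,0],[5,1,0],[5,3,1]] U=[[-5,1,2],[0,-1,4],[0,0,3]]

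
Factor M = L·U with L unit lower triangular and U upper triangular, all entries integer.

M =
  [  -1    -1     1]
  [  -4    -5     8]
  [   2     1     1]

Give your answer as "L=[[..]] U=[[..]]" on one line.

L=[[1,0,0],[4,1,0],[-2,1,1]] U=[[-1,-1,1],[0,-1,4],[0,0,-1]]

  r1 -= 4·r0 → [0,-1,4]
  r2 -= -2·r0 → [0,-1,3]
  r2 -= 1·r1 → [0,0,-1]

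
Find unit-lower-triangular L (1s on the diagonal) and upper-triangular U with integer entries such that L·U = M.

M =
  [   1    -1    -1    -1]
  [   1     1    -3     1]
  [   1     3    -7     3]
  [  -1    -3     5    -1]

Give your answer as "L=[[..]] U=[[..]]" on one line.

L=[[1,0,0,0],[1,1,0,0],[1,2,1,0],[-1,-2,0,1]] U=[[1,-1,-1,-1],[0,2,-2,2],[0,0,-2,0],[0,0,0,2]]

  row1 -= 1·row0 → [0,2,-2,2]
  row2 -= 1·row0 → [0,4,-6,4]
  row3 -= -1·row0 → [0,-4,4,-2]
  row2 -= 2·row1 → [0,0,-2,0]
  row3 -= -2·row1 → [0,0,0,2]
  row3 -= 0·row2 → [0,0,0,2]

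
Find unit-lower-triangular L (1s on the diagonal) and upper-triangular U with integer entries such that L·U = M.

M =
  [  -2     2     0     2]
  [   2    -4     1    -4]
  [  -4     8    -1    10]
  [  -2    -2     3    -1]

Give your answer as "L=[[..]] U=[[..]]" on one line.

  R1 -= -1·R0 → [0,-2,1,-2]
  R2 -= 2·R0 → [0,4,-1,6]
  R3 -= 1·R0 → [0,-4,3,-3]
  R2 -= -2·R1 → [0,0,1,2]
  R3 -= 2·R1 → [0,0,1,1]
  R3 -= 1·R2 → [0,0,0,-1]

L=[[1,0,0,0],[-1,1,0,0],[2,-2,1,0],[1,2,1,1]] U=[[-2,2,0,2],[0,-2,1,-2],[0,0,1,2],[0,0,0,-1]]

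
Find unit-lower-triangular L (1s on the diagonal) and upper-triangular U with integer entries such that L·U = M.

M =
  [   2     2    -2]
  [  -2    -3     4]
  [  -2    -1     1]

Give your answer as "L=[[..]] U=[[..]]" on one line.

L=[[1,0,0],[-1,1,0],[-1,-1,1]] U=[[2,2,-2],[0,-1,2],[0,0,1]]

  row1 -= -1·row0 → [0,-1,2]
  row2 -= -1·row0 → [0,1,-1]
  row2 -= -1·row1 → [0,0,1]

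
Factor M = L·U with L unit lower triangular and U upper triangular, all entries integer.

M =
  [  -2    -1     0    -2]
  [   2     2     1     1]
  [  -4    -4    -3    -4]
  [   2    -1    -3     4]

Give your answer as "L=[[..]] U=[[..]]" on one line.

  row1 -= -1·row0 → [0,1,1,-1]
  row2 -= 2·row0 → [0,-2,-3,0]
  row3 -= -1·row0 → [0,-2,-3,2]
  row2 -= -2·row1 → [0,0,-1,-2]
  row3 -= -2·row1 → [0,0,-1,0]
  row3 -= 1·row2 → [0,0,0,2]

L=[[1,0,0,0],[-1,1,0,0],[2,-2,1,0],[-1,-2,1,1]] U=[[-2,-1,0,-2],[0,1,1,-1],[0,0,-1,-2],[0,0,0,2]]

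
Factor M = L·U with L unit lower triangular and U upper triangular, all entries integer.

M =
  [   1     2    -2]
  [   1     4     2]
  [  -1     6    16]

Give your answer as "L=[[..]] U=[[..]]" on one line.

L=[[1,0,0],[1,1,0],[-1,4,1]] U=[[1,2,-2],[0,2,4],[0,0,-2]]

  R1 -= 1·R0 → [0,2,4]
  R2 -= -1·R0 → [0,8,14]
  R2 -= 4·R1 → [0,0,-2]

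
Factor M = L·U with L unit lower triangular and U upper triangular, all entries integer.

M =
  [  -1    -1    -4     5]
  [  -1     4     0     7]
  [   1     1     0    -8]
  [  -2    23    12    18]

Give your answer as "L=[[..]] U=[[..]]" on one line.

L=[[1,0,0,0],[1,1,0,0],[-1,0,1,0],[2,5,0,1]] U=[[-1,-1,-4,5],[0,5,4,2],[0,0,-4,-3],[0,0,0,-2]]

  row1 -= 1·row0 → [0,5,4,2]
  row2 -= -1·row0 → [0,0,-4,-3]
  row3 -= 2·row0 → [0,25,20,8]
  row2 -= 0·row1 → [0,0,-4,-3]
  row3 -= 5·row1 → [0,0,0,-2]
  row3 -= 0·row2 → [0,0,0,-2]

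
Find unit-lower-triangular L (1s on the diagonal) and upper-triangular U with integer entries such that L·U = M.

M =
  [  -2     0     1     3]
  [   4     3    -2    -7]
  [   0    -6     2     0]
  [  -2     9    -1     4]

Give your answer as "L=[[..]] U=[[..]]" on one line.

  R1 -= -2·R0 → [0,3,0,-1]
  R2 -= 0·R0 → [0,-6,2,0]
  R3 -= 1·R0 → [0,9,-2,1]
  R2 -= -2·R1 → [0,0,2,-2]
  R3 -= 3·R1 → [0,0,-2,4]
  R3 -= -1·R2 → [0,0,0,2]

L=[[1,0,0,0],[-2,1,0,0],[0,-2,1,0],[1,3,-1,1]] U=[[-2,0,1,3],[0,3,0,-1],[0,0,2,-2],[0,0,0,2]]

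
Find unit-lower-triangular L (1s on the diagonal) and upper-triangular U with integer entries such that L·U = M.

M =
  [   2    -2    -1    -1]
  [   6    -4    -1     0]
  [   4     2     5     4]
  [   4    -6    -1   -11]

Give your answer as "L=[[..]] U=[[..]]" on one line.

L=[[1,0,0,0],[3,1,0,0],[2,3,1,0],[2,-1,3,1]] U=[[2,-2,-1,-1],[0,2,2,3],[0,0,1,-3],[0,0,0,3]]

  r1 -= 3·r0 → [0,2,2,3]
  r2 -= 2·r0 → [0,6,7,6]
  r3 -= 2·r0 → [0,-2,1,-9]
  r2 -= 3·r1 → [0,0,1,-3]
  r3 -= -1·r1 → [0,0,3,-6]
  r3 -= 3·r2 → [0,0,0,3]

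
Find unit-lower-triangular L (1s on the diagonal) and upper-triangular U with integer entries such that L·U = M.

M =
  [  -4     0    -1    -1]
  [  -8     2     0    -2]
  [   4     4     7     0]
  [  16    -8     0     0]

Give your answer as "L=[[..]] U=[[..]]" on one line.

L=[[1,0,0,0],[2,1,0,0],[-1,2,1,0],[-4,-4,2,1]] U=[[-4,0,-1,-1],[0,2,2,0],[0,0,2,-1],[0,0,0,-2]]

  row1 -= 2·row0 → [0,2,2,0]
  row2 -= -1·row0 → [0,4,6,-1]
  row3 -= -4·row0 → [0,-8,-4,-4]
  row2 -= 2·row1 → [0,0,2,-1]
  row3 -= -4·row1 → [0,0,4,-4]
  row3 -= 2·row2 → [0,0,0,-2]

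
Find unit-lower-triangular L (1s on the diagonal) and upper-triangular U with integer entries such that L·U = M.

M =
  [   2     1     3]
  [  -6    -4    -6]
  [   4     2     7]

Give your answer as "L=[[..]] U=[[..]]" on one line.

L=[[1,0,0],[-3,1,0],[2,0,1]] U=[[2,1,3],[0,-1,3],[0,0,1]]

  row1 -= -3·row0 → [0,-1,3]
  row2 -= 2·row0 → [0,0,1]
  row2 -= 0·row1 → [0,0,1]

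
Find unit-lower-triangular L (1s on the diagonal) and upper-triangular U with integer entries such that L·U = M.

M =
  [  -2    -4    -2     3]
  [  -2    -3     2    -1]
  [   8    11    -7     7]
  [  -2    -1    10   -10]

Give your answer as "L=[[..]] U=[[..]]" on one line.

L=[[1,0,0,0],[1,1,0,0],[-4,-5,1,0],[1,3,0,1]] U=[[-2,-4,-2,3],[0,1,4,-4],[0,0,5,-1],[0,0,0,-1]]

  R1 -= 1·R0 → [0,1,4,-4]
  R2 -= -4·R0 → [0,-5,-15,19]
  R3 -= 1·R0 → [0,3,12,-13]
  R2 -= -5·R1 → [0,0,5,-1]
  R3 -= 3·R1 → [0,0,0,-1]
  R3 -= 0·R2 → [0,0,0,-1]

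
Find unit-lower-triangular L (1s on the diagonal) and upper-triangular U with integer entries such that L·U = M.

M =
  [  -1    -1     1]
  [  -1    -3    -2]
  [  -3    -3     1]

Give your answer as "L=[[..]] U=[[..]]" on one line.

  row1 -= 1·row0 → [0,-2,-3]
  row2 -= 3·row0 → [0,0,-2]
  row2 -= 0·row1 → [0,0,-2]

L=[[1,0,0],[1,1,0],[3,0,1]] U=[[-1,-1,1],[0,-2,-3],[0,0,-2]]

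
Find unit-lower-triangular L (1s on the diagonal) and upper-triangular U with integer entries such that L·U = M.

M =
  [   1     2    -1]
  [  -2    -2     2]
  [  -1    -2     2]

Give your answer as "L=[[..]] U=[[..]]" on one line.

  row1 -= -2·row0 → [0,2,0]
  row2 -= -1·row0 → [0,0,1]
  row2 -= 0·row1 → [0,0,1]

L=[[1,0,0],[-2,1,0],[-1,0,1]] U=[[1,2,-1],[0,2,0],[0,0,1]]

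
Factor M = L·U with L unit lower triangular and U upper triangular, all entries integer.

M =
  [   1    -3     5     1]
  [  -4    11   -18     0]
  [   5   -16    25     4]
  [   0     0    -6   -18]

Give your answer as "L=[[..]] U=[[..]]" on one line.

L=[[1,0,0,0],[-4,1,0,0],[5,1,1,0],[0,0,3,1]] U=[[1,-3,5,1],[0,-1,2,4],[0,0,-2,-5],[0,0,0,-3]]

  row1 -= -4·row0 → [0,-1,2,4]
  row2 -= 5·row0 → [0,-1,0,-1]
  row3 -= 0·row0 → [0,0,-6,-18]
  row2 -= 1·row1 → [0,0,-2,-5]
  row3 -= 0·row1 → [0,0,-6,-18]
  row3 -= 3·row2 → [0,0,0,-3]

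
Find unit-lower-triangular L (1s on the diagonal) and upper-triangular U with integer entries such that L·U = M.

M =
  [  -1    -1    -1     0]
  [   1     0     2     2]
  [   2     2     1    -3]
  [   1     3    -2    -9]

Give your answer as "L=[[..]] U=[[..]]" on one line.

  row1 -= -1·row0 → [0,-1,1,2]
  row2 -= -2·row0 → [0,0,-1,-3]
  row3 -= -1·row0 → [0,2,-3,-9]
  row2 -= 0·row1 → [0,0,-1,-3]
  row3 -= -2·row1 → [0,0,-1,-5]
  row3 -= 1·row2 → [0,0,0,-2]

L=[[1,0,0,0],[-1,1,0,0],[-2,0,1,0],[-1,-2,1,1]] U=[[-1,-1,-1,0],[0,-1,1,2],[0,0,-1,-3],[0,0,0,-2]]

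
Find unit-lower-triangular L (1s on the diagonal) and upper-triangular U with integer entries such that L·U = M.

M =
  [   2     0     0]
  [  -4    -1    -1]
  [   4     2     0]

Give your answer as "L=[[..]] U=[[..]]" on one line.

L=[[1,0,0],[-2,1,0],[2,-2,1]] U=[[2,0,0],[0,-1,-1],[0,0,-2]]

  r1 -= -2·r0 → [0,-1,-1]
  r2 -= 2·r0 → [0,2,0]
  r2 -= -2·r1 → [0,0,-2]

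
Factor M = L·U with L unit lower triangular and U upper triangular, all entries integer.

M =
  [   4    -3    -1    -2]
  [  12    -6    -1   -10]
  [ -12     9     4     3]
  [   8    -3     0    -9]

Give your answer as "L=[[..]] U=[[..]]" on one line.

  R1 -= 3·R0 → [0,3,2,-4]
  R2 -= -3·R0 → [0,0,1,-3]
  R3 -= 2·R0 → [0,3,2,-5]
  R2 -= 0·R1 → [0,0,1,-3]
  R3 -= 1·R1 → [0,0,0,-1]
  R3 -= 0·R2 → [0,0,0,-1]

L=[[1,0,0,0],[3,1,0,0],[-3,0,1,0],[2,1,0,1]] U=[[4,-3,-1,-2],[0,3,2,-4],[0,0,1,-3],[0,0,0,-1]]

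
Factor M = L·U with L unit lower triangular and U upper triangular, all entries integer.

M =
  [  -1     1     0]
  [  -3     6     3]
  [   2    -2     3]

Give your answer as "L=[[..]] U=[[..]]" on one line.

  r1 -= 3·r0 → [0,3,3]
  r2 -= -2·r0 → [0,0,3]
  r2 -= 0·r1 → [0,0,3]

L=[[1,0,0],[3,1,0],[-2,0,1]] U=[[-1,1,0],[0,3,3],[0,0,3]]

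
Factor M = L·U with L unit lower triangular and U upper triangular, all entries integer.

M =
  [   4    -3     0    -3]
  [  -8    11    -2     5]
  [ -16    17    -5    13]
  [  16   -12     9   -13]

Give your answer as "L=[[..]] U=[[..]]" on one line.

L=[[1,0,0,0],[-2,1,0,0],[-4,1,1,0],[4,0,-3,1]] U=[[4,-3,0,-3],[0,5,-2,-1],[0,0,-3,2],[0,0,0,5]]

  R1 -= -2·R0 → [0,5,-2,-1]
  R2 -= -4·R0 → [0,5,-5,1]
  R3 -= 4·R0 → [0,0,9,-1]
  R2 -= 1·R1 → [0,0,-3,2]
  R3 -= 0·R1 → [0,0,9,-1]
  R3 -= -3·R2 → [0,0,0,5]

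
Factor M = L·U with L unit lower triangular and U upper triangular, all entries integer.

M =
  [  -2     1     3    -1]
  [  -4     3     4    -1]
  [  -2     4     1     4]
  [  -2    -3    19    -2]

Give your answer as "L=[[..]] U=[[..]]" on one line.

  R1 -= 2·R0 → [0,1,-2,1]
  R2 -= 1·R0 → [0,3,-2,5]
  R3 -= 1·R0 → [0,-4,16,-1]
  R2 -= 3·R1 → [0,0,4,2]
  R3 -= -4·R1 → [0,0,8,3]
  R3 -= 2·R2 → [0,0,0,-1]

L=[[1,0,0,0],[2,1,0,0],[1,3,1,0],[1,-4,2,1]] U=[[-2,1,3,-1],[0,1,-2,1],[0,0,4,2],[0,0,0,-1]]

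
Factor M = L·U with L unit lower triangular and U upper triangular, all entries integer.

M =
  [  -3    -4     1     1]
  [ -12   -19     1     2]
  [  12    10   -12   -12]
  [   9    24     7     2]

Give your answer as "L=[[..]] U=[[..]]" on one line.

L=[[1,0,0,0],[4,1,0,0],[-4,2,1,0],[-3,-4,1,1]] U=[[-3,-4,1,1],[0,-3,-3,-2],[0,0,-2,-4],[0,0,0,1]]

  r1 -= 4·r0 → [0,-3,-3,-2]
  r2 -= -4·r0 → [0,-6,-8,-8]
  r3 -= -3·r0 → [0,12,10,5]
  r2 -= 2·r1 → [0,0,-2,-4]
  r3 -= -4·r1 → [0,0,-2,-3]
  r3 -= 1·r2 → [0,0,0,1]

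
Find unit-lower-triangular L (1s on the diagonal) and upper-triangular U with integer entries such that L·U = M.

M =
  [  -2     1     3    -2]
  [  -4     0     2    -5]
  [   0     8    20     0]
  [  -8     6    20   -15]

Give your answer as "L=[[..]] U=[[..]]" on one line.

L=[[1,0,0,0],[2,1,0,0],[0,-4,1,0],[4,-1,1,1]] U=[[-2,1,3,-2],[0,-2,-4,-1],[0,0,4,-4],[0,0,0,-4]]

  R1 -= 2·R0 → [0,-2,-4,-1]
  R2 -= 0·R0 → [0,8,20,0]
  R3 -= 4·R0 → [0,2,8,-7]
  R2 -= -4·R1 → [0,0,4,-4]
  R3 -= -1·R1 → [0,0,4,-8]
  R3 -= 1·R2 → [0,0,0,-4]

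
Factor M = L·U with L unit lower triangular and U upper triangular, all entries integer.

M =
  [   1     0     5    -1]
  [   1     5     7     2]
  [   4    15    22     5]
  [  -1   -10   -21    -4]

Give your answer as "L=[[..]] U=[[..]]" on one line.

  row1 -= 1·row0 → [0,5,2,3]
  row2 -= 4·row0 → [0,15,2,9]
  row3 -= -1·row0 → [0,-10,-16,-5]
  row2 -= 3·row1 → [0,0,-4,0]
  row3 -= -2·row1 → [0,0,-12,1]
  row3 -= 3·row2 → [0,0,0,1]

L=[[1,0,0,0],[1,1,0,0],[4,3,1,0],[-1,-2,3,1]] U=[[1,0,5,-1],[0,5,2,3],[0,0,-4,0],[0,0,0,1]]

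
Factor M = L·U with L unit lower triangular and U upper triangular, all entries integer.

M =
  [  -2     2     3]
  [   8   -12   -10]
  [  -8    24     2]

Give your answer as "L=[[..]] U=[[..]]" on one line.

  R1 -= -4·R0 → [0,-4,2]
  R2 -= 4·R0 → [0,16,-10]
  R2 -= -4·R1 → [0,0,-2]

L=[[1,0,0],[-4,1,0],[4,-4,1]] U=[[-2,2,3],[0,-4,2],[0,0,-2]]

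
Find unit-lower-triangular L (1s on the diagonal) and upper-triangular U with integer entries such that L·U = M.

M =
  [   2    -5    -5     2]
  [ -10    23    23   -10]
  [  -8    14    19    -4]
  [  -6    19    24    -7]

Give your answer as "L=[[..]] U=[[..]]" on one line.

  r1 -= -5·r0 → [0,-2,-2,0]
  r2 -= -4·r0 → [0,-6,-1,4]
  r3 -= -3·r0 → [0,4,9,-1]
  r2 -= 3·r1 → [0,0,5,4]
  r3 -= -2·r1 → [0,0,5,-1]
  r3 -= 1·r2 → [0,0,0,-5]

L=[[1,0,0,0],[-5,1,0,0],[-4,3,1,0],[-3,-2,1,1]] U=[[2,-5,-5,2],[0,-2,-2,0],[0,0,5,4],[0,0,0,-5]]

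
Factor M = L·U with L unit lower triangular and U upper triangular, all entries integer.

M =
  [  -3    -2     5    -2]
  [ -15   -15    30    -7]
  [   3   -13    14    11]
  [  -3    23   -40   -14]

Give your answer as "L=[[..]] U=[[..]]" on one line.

L=[[1,0,0,0],[5,1,0,0],[-1,3,1,0],[1,-5,-5,1]] U=[[-3,-2,5,-2],[0,-5,5,3],[0,0,4,0],[0,0,0,3]]

  r1 -= 5·r0 → [0,-5,5,3]
  r2 -= -1·r0 → [0,-15,19,9]
  r3 -= 1·r0 → [0,25,-45,-12]
  r2 -= 3·r1 → [0,0,4,0]
  r3 -= -5·r1 → [0,0,-20,3]
  r3 -= -5·r2 → [0,0,0,3]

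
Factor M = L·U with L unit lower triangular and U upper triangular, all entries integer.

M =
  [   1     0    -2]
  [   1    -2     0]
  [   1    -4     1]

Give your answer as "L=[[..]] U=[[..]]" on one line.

L=[[1,0,0],[1,1,0],[1,2,1]] U=[[1,0,-2],[0,-2,2],[0,0,-1]]

  row1 -= 1·row0 → [0,-2,2]
  row2 -= 1·row0 → [0,-4,3]
  row2 -= 2·row1 → [0,0,-1]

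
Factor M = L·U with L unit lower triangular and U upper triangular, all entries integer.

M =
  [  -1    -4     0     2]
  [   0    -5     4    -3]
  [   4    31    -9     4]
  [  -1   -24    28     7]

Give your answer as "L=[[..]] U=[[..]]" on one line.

L=[[1,0,0,0],[0,1,0,0],[-4,-3,1,0],[1,4,4,1]] U=[[-1,-4,0,2],[0,-5,4,-3],[0,0,3,3],[0,0,0,5]]

  r1 -= 0·r0 → [0,-5,4,-3]
  r2 -= -4·r0 → [0,15,-9,12]
  r3 -= 1·r0 → [0,-20,28,5]
  r2 -= -3·r1 → [0,0,3,3]
  r3 -= 4·r1 → [0,0,12,17]
  r3 -= 4·r2 → [0,0,0,5]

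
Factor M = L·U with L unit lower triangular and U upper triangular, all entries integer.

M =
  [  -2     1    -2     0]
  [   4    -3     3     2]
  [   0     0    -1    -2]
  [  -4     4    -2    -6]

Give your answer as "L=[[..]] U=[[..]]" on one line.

  R1 -= -2·R0 → [0,-1,-1,2]
  R2 -= 0·R0 → [0,0,-1,-2]
  R3 -= 2·R0 → [0,2,2,-6]
  R2 -= 0·R1 → [0,0,-1,-2]
  R3 -= -2·R1 → [0,0,0,-2]
  R3 -= 0·R2 → [0,0,0,-2]

L=[[1,0,0,0],[-2,1,0,0],[0,0,1,0],[2,-2,0,1]] U=[[-2,1,-2,0],[0,-1,-1,2],[0,0,-1,-2],[0,0,0,-2]]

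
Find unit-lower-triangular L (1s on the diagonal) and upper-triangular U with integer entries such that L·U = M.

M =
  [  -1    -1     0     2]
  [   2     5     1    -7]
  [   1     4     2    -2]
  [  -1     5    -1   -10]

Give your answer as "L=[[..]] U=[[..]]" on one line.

  r1 -= -2·r0 → [0,3,1,-3]
  r2 -= -1·r0 → [0,3,2,0]
  r3 -= 1·r0 → [0,6,-1,-12]
  r2 -= 1·r1 → [0,0,1,3]
  r3 -= 2·r1 → [0,0,-3,-6]
  r3 -= -3·r2 → [0,0,0,3]

L=[[1,0,0,0],[-2,1,0,0],[-1,1,1,0],[1,2,-3,1]] U=[[-1,-1,0,2],[0,3,1,-3],[0,0,1,3],[0,0,0,3]]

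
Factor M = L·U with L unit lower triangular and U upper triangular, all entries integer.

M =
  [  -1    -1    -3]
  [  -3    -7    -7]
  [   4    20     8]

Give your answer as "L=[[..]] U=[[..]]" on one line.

L=[[1,0,0],[3,1,0],[-4,-4,1]] U=[[-1,-1,-3],[0,-4,2],[0,0,4]]

  r1 -= 3·r0 → [0,-4,2]
  r2 -= -4·r0 → [0,16,-4]
  r2 -= -4·r1 → [0,0,4]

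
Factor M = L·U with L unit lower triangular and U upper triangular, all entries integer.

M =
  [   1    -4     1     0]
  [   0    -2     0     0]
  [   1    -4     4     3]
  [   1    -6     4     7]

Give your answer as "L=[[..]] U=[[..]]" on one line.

L=[[1,0,0,0],[0,1,0,0],[1,0,1,0],[1,1,1,1]] U=[[1,-4,1,0],[0,-2,0,0],[0,0,3,3],[0,0,0,4]]

  r1 -= 0·r0 → [0,-2,0,0]
  r2 -= 1·r0 → [0,0,3,3]
  r3 -= 1·r0 → [0,-2,3,7]
  r2 -= 0·r1 → [0,0,3,3]
  r3 -= 1·r1 → [0,0,3,7]
  r3 -= 1·r2 → [0,0,0,4]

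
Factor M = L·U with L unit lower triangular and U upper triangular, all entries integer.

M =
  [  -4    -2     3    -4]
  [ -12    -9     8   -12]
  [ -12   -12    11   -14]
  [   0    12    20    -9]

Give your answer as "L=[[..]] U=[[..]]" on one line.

L=[[1,0,0,0],[3,1,0,0],[3,2,1,0],[0,-4,4,1]] U=[[-4,-2,3,-4],[0,-3,-1,0],[0,0,4,-2],[0,0,0,-1]]

  r1 -= 3·r0 → [0,-3,-1,0]
  r2 -= 3·r0 → [0,-6,2,-2]
  r3 -= 0·r0 → [0,12,20,-9]
  r2 -= 2·r1 → [0,0,4,-2]
  r3 -= -4·r1 → [0,0,16,-9]
  r3 -= 4·r2 → [0,0,0,-1]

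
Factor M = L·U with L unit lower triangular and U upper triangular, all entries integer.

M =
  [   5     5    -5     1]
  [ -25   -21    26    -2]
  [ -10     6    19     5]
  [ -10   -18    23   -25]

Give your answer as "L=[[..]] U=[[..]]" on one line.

L=[[1,0,0,0],[-5,1,0,0],[-2,4,1,0],[-2,-2,3,1]] U=[[5,5,-5,1],[0,4,1,3],[0,0,5,-5],[0,0,0,-2]]

  R1 -= -5·R0 → [0,4,1,3]
  R2 -= -2·R0 → [0,16,9,7]
  R3 -= -2·R0 → [0,-8,13,-23]
  R2 -= 4·R1 → [0,0,5,-5]
  R3 -= -2·R1 → [0,0,15,-17]
  R3 -= 3·R2 → [0,0,0,-2]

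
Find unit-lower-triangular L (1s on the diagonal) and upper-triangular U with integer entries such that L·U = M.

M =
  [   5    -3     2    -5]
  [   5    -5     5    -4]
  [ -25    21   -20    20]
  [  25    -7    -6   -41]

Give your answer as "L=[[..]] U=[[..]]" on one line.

L=[[1,0,0,0],[1,1,0,0],[-5,-3,1,0],[5,-4,4,1]] U=[[5,-3,2,-5],[0,-2,3,1],[0,0,-1,-2],[0,0,0,-4]]

  R1 -= 1·R0 → [0,-2,3,1]
  R2 -= -5·R0 → [0,6,-10,-5]
  R3 -= 5·R0 → [0,8,-16,-16]
  R2 -= -3·R1 → [0,0,-1,-2]
  R3 -= -4·R1 → [0,0,-4,-12]
  R3 -= 4·R2 → [0,0,0,-4]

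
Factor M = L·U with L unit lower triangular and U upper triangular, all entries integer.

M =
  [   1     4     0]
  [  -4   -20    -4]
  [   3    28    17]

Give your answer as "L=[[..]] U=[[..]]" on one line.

  R1 -= -4·R0 → [0,-4,-4]
  R2 -= 3·R0 → [0,16,17]
  R2 -= -4·R1 → [0,0,1]

L=[[1,0,0],[-4,1,0],[3,-4,1]] U=[[1,4,0],[0,-4,-4],[0,0,1]]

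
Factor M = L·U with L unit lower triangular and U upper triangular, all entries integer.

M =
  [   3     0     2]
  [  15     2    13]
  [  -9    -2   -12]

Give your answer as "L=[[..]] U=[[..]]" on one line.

  r1 -= 5·r0 → [0,2,3]
  r2 -= -3·r0 → [0,-2,-6]
  r2 -= -1·r1 → [0,0,-3]

L=[[1,0,0],[5,1,0],[-3,-1,1]] U=[[3,0,2],[0,2,3],[0,0,-3]]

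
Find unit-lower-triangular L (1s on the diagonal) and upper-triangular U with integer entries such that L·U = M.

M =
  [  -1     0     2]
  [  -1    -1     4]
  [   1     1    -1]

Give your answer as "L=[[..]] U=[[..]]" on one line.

  R1 -= 1·R0 → [0,-1,2]
  R2 -= -1·R0 → [0,1,1]
  R2 -= -1·R1 → [0,0,3]

L=[[1,0,0],[1,1,0],[-1,-1,1]] U=[[-1,0,2],[0,-1,2],[0,0,3]]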